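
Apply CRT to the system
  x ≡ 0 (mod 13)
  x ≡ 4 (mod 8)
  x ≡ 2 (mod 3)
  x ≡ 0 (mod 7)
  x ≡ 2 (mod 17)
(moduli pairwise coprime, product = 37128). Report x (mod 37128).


Product of moduli M = 13 · 8 · 3 · 7 · 17 = 37128.
Merge one congruence at a time:
  Start: x ≡ 0 (mod 13).
  Combine with x ≡ 4 (mod 8); new modulus lcm = 104.
    Write x = 0 + 13·t and substitute into x ≡ 4 (mod 8): 13·t ≡ 4 − 0 = 4 (mod 8).
    Reduce coefficients mod 8: 5·t ≡ 4 (mod 8).
    The inverse of 5 mod 8 is 5 (since 5·5 = 25 = 3·8 + 1), so t ≡ 5·4 = 20 ≡ 4 (mod 8).
    Then x = 0 + 13·4 = 52, valid modulo lcm(13, 8) = 104: x ≡ 52 (mod 104).
  Combine with x ≡ 2 (mod 3); new modulus lcm = 312.
    Write x = 52 + 104·t and substitute into x ≡ 2 (mod 3): 104·t ≡ 2 − 52 = -50 (mod 3).
    Reduce coefficients mod 3: 2·t ≡ 1 (mod 3).
    The inverse of 2 mod 3 is 2 (since 2·2 = 4 = 1·3 + 1), so t ≡ 2·1 = 2 ≡ 2 (mod 3).
    Then x = 52 + 104·2 = 260, valid modulo lcm(104, 3) = 312: x ≡ 260 (mod 312).
  Combine with x ≡ 0 (mod 7); new modulus lcm = 2184.
    Write x = 260 + 312·t and substitute into x ≡ 0 (mod 7): 312·t ≡ 0 − 260 = -260 (mod 7).
    Reduce coefficients mod 7: 4·t ≡ 6 (mod 7).
    The inverse of 4 mod 7 is 2 (since 4·2 = 8 = 1·7 + 1), so t ≡ 2·6 = 12 ≡ 5 (mod 7).
    Then x = 260 + 312·5 = 1820, valid modulo lcm(312, 7) = 2184: x ≡ 1820 (mod 2184).
  Combine with x ≡ 2 (mod 17); new modulus lcm = 37128.
    Write x = 1820 + 2184·t and substitute into x ≡ 2 (mod 17): 2184·t ≡ 2 − 1820 = -1818 (mod 17).
    Reduce coefficients mod 17: 8·t ≡ 1 (mod 17).
    The inverse of 8 mod 17 is 15 (since 8·15 = 120 = 7·17 + 1), so t ≡ 15·1 = 15 ≡ 15 (mod 17).
    Then x = 1820 + 2184·15 = 34580, valid modulo lcm(2184, 17) = 37128: x ≡ 34580 (mod 37128).
Verify against each original: 34580 mod 13 = 0, 34580 mod 8 = 4, 34580 mod 3 = 2, 34580 mod 7 = 0, 34580 mod 17 = 2.

x ≡ 34580 (mod 37128).


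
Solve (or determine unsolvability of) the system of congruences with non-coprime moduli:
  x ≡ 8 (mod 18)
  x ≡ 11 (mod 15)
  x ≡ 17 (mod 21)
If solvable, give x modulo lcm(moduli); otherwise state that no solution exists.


Moduli 18, 15, 21 are not pairwise coprime, so CRT works modulo lcm(m_i) when all pairwise compatibility conditions hold.
Pairwise compatibility: gcd(m_i, m_j) must divide a_i - a_j for every pair.
Merge one congruence at a time:
  Start: x ≡ 8 (mod 18).
  Combine with x ≡ 11 (mod 15): gcd(18, 15) = 3; 11 - 8 = 3, which IS divisible by 3, so compatible.
    Write x = 8 + 18·t and substitute into x ≡ 11 (mod 15): 18·t ≡ 11 − 8 = 3 (mod 15).
    Divide the congruence (and modulus) by g = 3: 6·t ≡ 1 (mod 5).
    Reduce coefficients mod 5: 1·t ≡ 1 (mod 5).
    So t ≡ 1 (mod 5).
    Then x = 8 + 18·1 = 26, valid modulo lcm(18, 15) = 90: x ≡ 26 (mod 90).
  Combine with x ≡ 17 (mod 21): gcd(90, 21) = 3; 17 - 26 = -9, which IS divisible by 3, so compatible.
    Write x = 26 + 90·t and substitute into x ≡ 17 (mod 21): 90·t ≡ 17 − 26 = -9 (mod 21).
    Divide the congruence (and modulus) by g = 3: 30·t ≡ -3 (mod 7).
    Reduce coefficients mod 7: 2·t ≡ 4 (mod 7).
    The inverse of 2 mod 7 is 4 (since 2·4 = 8 = 1·7 + 1), so t ≡ 4·4 = 16 ≡ 2 (mod 7).
    Then x = 26 + 90·2 = 206, valid modulo lcm(90, 21) = 630: x ≡ 206 (mod 630).
Verify: 206 mod 18 = 8, 206 mod 15 = 11, 206 mod 21 = 17.

x ≡ 206 (mod 630).


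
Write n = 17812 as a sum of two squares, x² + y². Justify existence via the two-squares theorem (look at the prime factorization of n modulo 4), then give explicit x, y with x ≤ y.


Step 1: Factor n = 17812 = 2^2 · 61 · 73.
Step 2: Check the mod-4 condition on each prime factor: 2 = 2 (special); 61 ≡ 1 (mod 4), exponent 1; 73 ≡ 1 (mod 4), exponent 1.
All primes ≡ 3 (mod 4) appear to even exponent (or don't appear), so by the two-squares theorem n IS expressible as a sum of two squares.
Step 3: Build a representation. Group n = k² · m with k = 2 and m = 61 · 73 = 4453 (a product of primes ≡ 1 (mod 4)); a representation of m scales to one of n via (k·x)² + (k·y)² = k²(x² + y²). Each prime p ≡ 1 (mod 4) is itself a sum of two squares; find a² by testing p − a² for a perfect square:
  61: 61 − 1² = 60, 61 − 2² = 57, 61 − 3² = 52, 61 − 4² = 45, 61 − 5² = 36 = 6² ⇒ 61 = 5² + 6².
  73: 73 − 1² = 72, 73 − 2² = 69, 73 − 3² = 64 = 8² ⇒ 73 = 3² + 8².
  Combine using the Brahmagupta–Fibonacci identity (a² + b²)(c² + d²) = (ac − bd)² + (ad + bc)² = (ac + bd)² + (ad − bc)²:
  61 · 73 = 4453: from (5² + 6²)(3² + 8²), take (5·3 − 6·8, 5·8 + 6·3) = (15 − 48, 40 + 18) = (-33, 58); dropping signs (only squares matter) gives (33, 58); check 33² + 58² = 1089 + 3364 = 4453 ✓.
  Scale by k = 2: (2·33, 2·58) = (66, 116).
Step 4: Order so x ≤ y and verify: 66² + 116² = 4356 + 13456 = 17812 = n. ✓

n = 17812 = 66² + 116² (one valid representation with x ≤ y).


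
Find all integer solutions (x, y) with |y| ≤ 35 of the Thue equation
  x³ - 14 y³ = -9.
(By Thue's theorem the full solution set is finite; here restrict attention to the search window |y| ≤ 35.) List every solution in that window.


The equation is x³ - 14y³ = -9. For fixed y, x³ = 14·y³ − 9, so a solution requires the RHS to be a perfect cube.
Strategy: iterate y from -35 to 35, compute RHS = 14·y³ − 9, and check whether it is a (positive or negative) perfect cube.
Check small values of y:
  y = 0: RHS = -9 is not a perfect cube.
  y = 1: RHS = 5 is not a perfect cube.
  y = -1: RHS = -23 is not a perfect cube.
  y = 2: RHS = 103 is not a perfect cube.
  y = -2: RHS = -121 is not a perfect cube.
  y = 3: RHS = 369 is not a perfect cube.
  y = -3: RHS = -387 is not a perfect cube.
Continuing the search up to |y| = 35 finds no solutions either.
No (x, y) in the scanned range satisfies the equation.

No integer solutions with |y| ≤ 35.


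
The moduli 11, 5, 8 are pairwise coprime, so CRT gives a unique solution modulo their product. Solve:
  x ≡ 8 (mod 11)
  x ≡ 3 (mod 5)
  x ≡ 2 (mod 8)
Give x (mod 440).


Moduli 11, 5, 8 are pairwise coprime; by CRT there is a unique solution modulo M = 11 · 5 · 8 = 440.
Solve pairwise, accumulating the modulus:
  Start with x ≡ 8 (mod 11).
  Combine with x ≡ 3 (mod 5): since gcd(11, 5) = 1, we get a unique residue mod 55.
    Write x = 8 + 11·t and substitute into x ≡ 3 (mod 5): 11·t ≡ 3 − 8 = -5 (mod 5).
    Reduce coefficients mod 5: 1·t ≡ 0 (mod 5).
    So t ≡ 0 (mod 5).
    Then x = 8 + 11·0 = 8, valid modulo lcm(11, 5) = 55: x ≡ 8 (mod 55).
  Combine with x ≡ 2 (mod 8): since gcd(55, 8) = 1, we get a unique residue mod 440.
    Write x = 8 + 55·t and substitute into x ≡ 2 (mod 8): 55·t ≡ 2 − 8 = -6 (mod 8).
    Reduce coefficients mod 8: 7·t ≡ 2 (mod 8).
    The inverse of 7 mod 8 is 7 (since 7·7 = 49 = 6·8 + 1), so t ≡ 7·2 = 14 ≡ 6 (mod 8).
    Then x = 8 + 55·6 = 338, valid modulo lcm(55, 8) = 440: x ≡ 338 (mod 440).
Verify: 338 mod 11 = 8 ✓, 338 mod 5 = 3 ✓, 338 mod 8 = 2 ✓.

x ≡ 338 (mod 440).


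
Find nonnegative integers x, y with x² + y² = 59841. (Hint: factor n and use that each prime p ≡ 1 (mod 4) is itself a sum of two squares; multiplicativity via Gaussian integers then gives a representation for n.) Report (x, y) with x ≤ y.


Step 1: Factor n = 59841 = 3^2 · 61 · 109.
Step 2: Check the mod-4 condition on each prime factor: 3 ≡ 3 (mod 4), exponent 2 (must be even); 61 ≡ 1 (mod 4), exponent 1; 109 ≡ 1 (mod 4), exponent 1.
All primes ≡ 3 (mod 4) appear to even exponent (or don't appear), so by the two-squares theorem n IS expressible as a sum of two squares.
Step 3: Build a representation. Group n = k² · m with k = 3 and m = 61 · 109 = 6649 (a product of primes ≡ 1 (mod 4)); a representation of m scales to one of n via (k·x)² + (k·y)² = k²(x² + y²). Each prime p ≡ 1 (mod 4) is itself a sum of two squares; find a² by testing p − a² for a perfect square:
  61: 61 − 1² = 60, 61 − 2² = 57, 61 − 3² = 52, 61 − 4² = 45, 61 − 5² = 36 = 6² ⇒ 61 = 5² + 6².
  109: 109 − 1² = 108, 109 − 2² = 105, 109 − 3² = 100 = 10² ⇒ 109 = 3² + 10².
  Combine using the Brahmagupta–Fibonacci identity (a² + b²)(c² + d²) = (ac − bd)² + (ad + bc)² = (ac + bd)² + (ad − bc)²:
  61 · 109 = 6649: from (5² + 6²)(3² + 10²), take (5·3 − 6·10, 5·10 + 6·3) = (15 − 60, 50 + 18) = (-45, 68); dropping signs (only squares matter) gives (45, 68); check 45² + 68² = 2025 + 4624 = 6649 ✓.
  Scale by k = 3: (3·45, 3·68) = (135, 204).
Step 4: Order so x ≤ y and verify: 135² + 204² = 18225 + 41616 = 59841 = n. ✓

n = 59841 = 135² + 204² (one valid representation with x ≤ y).


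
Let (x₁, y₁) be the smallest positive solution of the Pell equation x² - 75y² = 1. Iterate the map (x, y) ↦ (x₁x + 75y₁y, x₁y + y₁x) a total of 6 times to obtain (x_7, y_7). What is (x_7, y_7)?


Step 1: Find the fundamental solution (x₁, y₁) of x² - 75y² = 1.
  Expand √75 as a continued fraction. a₀ = ⌊√75⌋ = 8; iterate m_{k+1} = d_k·a_k − m_k, d_{k+1} = (75 − m_{k+1}²)/d_k, a_{k+1} = ⌊(a₀ + m_{k+1})/d_{k+1}⌋ (starting m₀ = 0, d₀ = 1), with convergents p_k = a_k·p_{k-1} + p_{k-2}, q_k = a_k·q_{k-1} + q_{k-2} (p₋₁ = 1, q₋₁ = 0):
  k = 0: a₀ = 8; p₀/q₀ = 8/1; p₀² − 75·q₀² = 64 − 75 = -11.
  k = 1: m = 8, d = 11, a = ⌊(8 + 8)/11⌋ = 1; p/q = (1·8 + 1)/(1·1 + 0) = 9/1; p² − 75·q² = 81 − 75 = 6.
  k = 2: m = 3, d = 6, a = ⌊(8 + 3)/6⌋ = 1; p/q = (1·9 + 8)/(1·1 + 1) = 17/2; p² − 75·q² = 289 − 300 = -11.
  k = 3: m = 3, d = 11, a = ⌊(8 + 3)/11⌋ = 1; p/q = (1·17 + 9)/(1·2 + 1) = 26/3; p² − 75·q² = 676 − 675 = 1.
  The first convergent with p² − 75·q² = 1 gives the fundamental solution (x₁, y₁) = (26, 3).
Step 2: Apply the recurrence (x_{n+1}, y_{n+1}) = (x₁x_n + 75y₁y_n, x₁y_n + y₁x_n) repeatedly.
  From (x_1, y_1) = (26, 3): x_2 = 26·26 + 75·3·3 = 1351; y_2 = 26·3 + 3·26 = 156.
  From (x_2, y_2) = (1351, 156): x_3 = 26·1351 + 75·3·156 = 70226; y_3 = 26·156 + 3·1351 = 8109.
  From (x_3, y_3) = (70226, 8109): x_4 = 26·70226 + 75·3·8109 = 3650401; y_4 = 26·8109 + 3·70226 = 421512.
  From (x_4, y_4) = (3650401, 421512): x_5 = 26·3650401 + 75·3·421512 = 189750626; y_5 = 26·421512 + 3·3650401 = 21910515.
  From (x_5, y_5) = (189750626, 21910515): x_6 = 26·189750626 + 75·3·21910515 = 9863382151; y_6 = 26·21910515 + 3·189750626 = 1138925268.
  From (x_6, y_6) = (9863382151, 1138925268): x_7 = 26·9863382151 + 75·3·1138925268 = 512706121226; y_7 = 26·1138925268 + 3·9863382151 = 59202203421.
Step 3: Verify x_7² - 75·y_7² = 262867566742609807743076 - 262867566742609807743075 = 1 (should be 1). ✓

(x_1, y_1) = (26, 3); (x_7, y_7) = (512706121226, 59202203421).


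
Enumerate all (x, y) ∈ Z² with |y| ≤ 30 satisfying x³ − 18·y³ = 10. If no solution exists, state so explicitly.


The equation is x³ - 18y³ = 10. For fixed y, x³ = 18·y³ + 10, so a solution requires the RHS to be a perfect cube.
Strategy: iterate y from -30 to 30, compute RHS = 18·y³ + 10, and check whether it is a (positive or negative) perfect cube.
Check small values of y:
  y = 0: RHS = 10 is not a perfect cube.
  y = 1: RHS = 28 is not a perfect cube.
  y = -1: RHS = -8 = (-2)³ ⇒ x = -2 works.
  y = 2: RHS = 154 is not a perfect cube.
  y = -2: RHS = -134 is not a perfect cube.
  y = 3: RHS = 496 is not a perfect cube.
  y = -3: RHS = -476 is not a perfect cube.
Continuing the search up to |y| = 30 finds no further solutions beyond those listed.
Collected solutions: (-2, -1).

Solutions (with |y| ≤ 30): (-2, -1).


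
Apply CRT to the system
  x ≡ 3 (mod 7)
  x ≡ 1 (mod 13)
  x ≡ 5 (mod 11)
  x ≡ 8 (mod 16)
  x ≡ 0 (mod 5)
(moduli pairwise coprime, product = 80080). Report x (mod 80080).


Product of moduli M = 7 · 13 · 11 · 16 · 5 = 80080.
Merge one congruence at a time:
  Start: x ≡ 3 (mod 7).
  Combine with x ≡ 1 (mod 13); new modulus lcm = 91.
    Write x = 3 + 7·t and substitute into x ≡ 1 (mod 13): 7·t ≡ 1 − 3 = -2 (mod 13).
    Reduce coefficients mod 13: 7·t ≡ 11 (mod 13).
    The inverse of 7 mod 13 is 2 (since 7·2 = 14 = 1·13 + 1), so t ≡ 2·11 = 22 ≡ 9 (mod 13).
    Then x = 3 + 7·9 = 66, valid modulo lcm(7, 13) = 91: x ≡ 66 (mod 91).
  Combine with x ≡ 5 (mod 11); new modulus lcm = 1001.
    Write x = 66 + 91·t and substitute into x ≡ 5 (mod 11): 91·t ≡ 5 − 66 = -61 (mod 11).
    Reduce coefficients mod 11: 3·t ≡ 5 (mod 11).
    The inverse of 3 mod 11 is 4 (since 3·4 = 12 = 1·11 + 1), so t ≡ 4·5 = 20 ≡ 9 (mod 11).
    Then x = 66 + 91·9 = 885, valid modulo lcm(91, 11) = 1001: x ≡ 885 (mod 1001).
  Combine with x ≡ 8 (mod 16); new modulus lcm = 16016.
    Write x = 885 + 1001·t and substitute into x ≡ 8 (mod 16): 1001·t ≡ 8 − 885 = -877 (mod 16).
    Reduce coefficients mod 16: 9·t ≡ 3 (mod 16).
    The inverse of 9 mod 16 is 9 (since 9·9 = 81 = 5·16 + 1), so t ≡ 9·3 = 27 ≡ 11 (mod 16).
    Then x = 885 + 1001·11 = 11896, valid modulo lcm(1001, 16) = 16016: x ≡ 11896 (mod 16016).
  Combine with x ≡ 0 (mod 5); new modulus lcm = 80080.
    Write x = 11896 + 16016·t and substitute into x ≡ 0 (mod 5): 16016·t ≡ 0 − 11896 = -11896 (mod 5).
    Reduce coefficients mod 5: 1·t ≡ 4 (mod 5).
    So t ≡ 4 (mod 5).
    Then x = 11896 + 16016·4 = 75960, valid modulo lcm(16016, 5) = 80080: x ≡ 75960 (mod 80080).
Verify against each original: 75960 mod 7 = 3, 75960 mod 13 = 1, 75960 mod 11 = 5, 75960 mod 16 = 8, 75960 mod 5 = 0.

x ≡ 75960 (mod 80080).


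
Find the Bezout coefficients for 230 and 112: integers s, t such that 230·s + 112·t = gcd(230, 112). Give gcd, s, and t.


Euclidean algorithm on (230, 112) — divide until remainder is 0:
  230 = 2 · 112 + 6
  112 = 18 · 6 + 4
  6 = 1 · 4 + 2
  4 = 2 · 2 + 0
gcd(230, 112) = 2.
Track Bezout coefficients alongside the remainders: start with r₀ = 230 = a·1 + b·0 (s = 1, t = 0) and r₁ = 112 = a·0 + b·1 (s = 0, t = 1); each new remainder r_{k+1} = r_{k-1} − q_k·r_k inherits s_{k+1} = s_{k-1} − q_k·s_k, t_{k+1} = t_{k-1} − q_k·t_k, so r_k = a·s_k + b·t_k at every step:
  q = 2: r = 6, s = 1 − 2·0 = 1, t = 0 − 2·1 = -2  (check: 230·1 + 112·(-2) = 6)
  q = 18: r = 4, s = 0 − 18·1 = -18, t = 1 − 18·(-2) = 37  (check: 230·(-18) + 112·37 = 4)
  q = 1: r = 2, s = 1 − 1·(-18) = 19, t = -2 − 1·37 = -39  (check: 230·19 + 112·(-39) = 2)
The row with r = 2 (the gcd) gives the Bezout coefficients s = 19, t = -39.
Result: 230 · (19) + 112 · (-39) = 2.

gcd(230, 112) = 2; s = 19, t = -39 (check: 230·19 + 112·(-39) = 2).


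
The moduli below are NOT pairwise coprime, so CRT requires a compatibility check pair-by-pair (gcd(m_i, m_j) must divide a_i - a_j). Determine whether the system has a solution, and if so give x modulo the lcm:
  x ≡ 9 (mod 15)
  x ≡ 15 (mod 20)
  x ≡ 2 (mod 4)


Moduli 15, 20, 4 are not pairwise coprime, so CRT works modulo lcm(m_i) when all pairwise compatibility conditions hold.
Pairwise compatibility: gcd(m_i, m_j) must divide a_i - a_j for every pair.
Merge one congruence at a time:
  Start: x ≡ 9 (mod 15).
  Combine with x ≡ 15 (mod 20): gcd(15, 20) = 5, and 15 - 9 = 6 is NOT divisible by 5.
    ⇒ system is inconsistent (no integer solution).

No solution (the system is inconsistent).


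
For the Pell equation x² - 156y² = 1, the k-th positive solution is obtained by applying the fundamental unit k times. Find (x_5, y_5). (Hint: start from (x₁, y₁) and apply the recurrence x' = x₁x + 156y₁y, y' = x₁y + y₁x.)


Step 1: Find the fundamental solution (x₁, y₁) of x² - 156y² = 1.
  Expand √156 as a continued fraction. a₀ = ⌊√156⌋ = 12; iterate m_{k+1} = d_k·a_k − m_k, d_{k+1} = (156 − m_{k+1}²)/d_k, a_{k+1} = ⌊(a₀ + m_{k+1})/d_{k+1}⌋ (starting m₀ = 0, d₀ = 1), with convergents p_k = a_k·p_{k-1} + p_{k-2}, q_k = a_k·q_{k-1} + q_{k-2} (p₋₁ = 1, q₋₁ = 0):
  k = 0: a₀ = 12; p₀/q₀ = 12/1; p₀² − 156·q₀² = 144 − 156 = -12.
  k = 1: m = 12, d = 12, a = ⌊(12 + 12)/12⌋ = 2; p/q = (2·12 + 1)/(2·1 + 0) = 25/2; p² − 156·q² = 625 − 624 = 1.
  The first convergent with p² − 156·q² = 1 gives the fundamental solution (x₁, y₁) = (25, 2).
Step 2: Apply the recurrence (x_{n+1}, y_{n+1}) = (x₁x_n + 156y₁y_n, x₁y_n + y₁x_n) repeatedly.
  From (x_1, y_1) = (25, 2): x_2 = 25·25 + 156·2·2 = 1249; y_2 = 25·2 + 2·25 = 100.
  From (x_2, y_2) = (1249, 100): x_3 = 25·1249 + 156·2·100 = 62425; y_3 = 25·100 + 2·1249 = 4998.
  From (x_3, y_3) = (62425, 4998): x_4 = 25·62425 + 156·2·4998 = 3120001; y_4 = 25·4998 + 2·62425 = 249800.
  From (x_4, y_4) = (3120001, 249800): x_5 = 25·3120001 + 156·2·249800 = 155937625; y_5 = 25·249800 + 2·3120001 = 12485002.
Step 3: Verify x_5² - 156·y_5² = 24316542890640625 - 24316542890640624 = 1 (should be 1). ✓

(x_1, y_1) = (25, 2); (x_5, y_5) = (155937625, 12485002).


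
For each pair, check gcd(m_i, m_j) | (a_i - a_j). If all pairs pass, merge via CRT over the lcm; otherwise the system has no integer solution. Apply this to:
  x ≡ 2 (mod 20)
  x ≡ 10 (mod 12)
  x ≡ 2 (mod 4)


Moduli 20, 12, 4 are not pairwise coprime, so CRT works modulo lcm(m_i) when all pairwise compatibility conditions hold.
Pairwise compatibility: gcd(m_i, m_j) must divide a_i - a_j for every pair.
Merge one congruence at a time:
  Start: x ≡ 2 (mod 20).
  Combine with x ≡ 10 (mod 12): gcd(20, 12) = 4; 10 - 2 = 8, which IS divisible by 4, so compatible.
    Write x = 2 + 20·t and substitute into x ≡ 10 (mod 12): 20·t ≡ 10 − 2 = 8 (mod 12).
    Divide the congruence (and modulus) by g = 4: 5·t ≡ 2 (mod 3).
    Reduce coefficients mod 3: 2·t ≡ 2 (mod 3).
    The inverse of 2 mod 3 is 2 (since 2·2 = 4 = 1·3 + 1), so t ≡ 2·2 = 4 ≡ 1 (mod 3).
    Then x = 2 + 20·1 = 22, valid modulo lcm(20, 12) = 60: x ≡ 22 (mod 60).
  Combine with x ≡ 2 (mod 4): gcd(60, 4) = 4; 2 - 22 = -20, which IS divisible by 4, so compatible.
    Write x = 22 + 60·t and substitute into x ≡ 2 (mod 4): 60·t ≡ 2 − 22 = -20 (mod 4).
    Divide the congruence (and modulus) by g = 4: 15·t ≡ -5 (mod 1).
    Modulo 1 every t works; take t = 0.
    Then x = 22 + 60·0 = 22, valid modulo lcm(60, 4) = 60: x ≡ 22 (mod 60).
Verify: 22 mod 20 = 2, 22 mod 12 = 10, 22 mod 4 = 2.

x ≡ 22 (mod 60).


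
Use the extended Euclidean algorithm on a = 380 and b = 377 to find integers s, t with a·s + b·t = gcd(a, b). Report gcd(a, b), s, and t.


Euclidean algorithm on (380, 377) — divide until remainder is 0:
  380 = 1 · 377 + 3
  377 = 125 · 3 + 2
  3 = 1 · 2 + 1
  2 = 2 · 1 + 0
gcd(380, 377) = 1.
Track Bezout coefficients alongside the remainders: start with r₀ = 380 = a·1 + b·0 (s = 1, t = 0) and r₁ = 377 = a·0 + b·1 (s = 0, t = 1); each new remainder r_{k+1} = r_{k-1} − q_k·r_k inherits s_{k+1} = s_{k-1} − q_k·s_k, t_{k+1} = t_{k-1} − q_k·t_k, so r_k = a·s_k + b·t_k at every step:
  q = 1: r = 3, s = 1 − 1·0 = 1, t = 0 − 1·1 = -1  (check: 380·1 + 377·(-1) = 3)
  q = 125: r = 2, s = 0 − 125·1 = -125, t = 1 − 125·(-1) = 126  (check: 380·(-125) + 377·126 = 2)
  q = 1: r = 1, s = 1 − 1·(-125) = 126, t = -1 − 1·126 = -127  (check: 380·126 + 377·(-127) = 1)
The row with r = 1 (the gcd) gives the Bezout coefficients s = 126, t = -127.
Result: 380 · (126) + 377 · (-127) = 1.

gcd(380, 377) = 1; s = 126, t = -127 (check: 380·126 + 377·(-127) = 1).


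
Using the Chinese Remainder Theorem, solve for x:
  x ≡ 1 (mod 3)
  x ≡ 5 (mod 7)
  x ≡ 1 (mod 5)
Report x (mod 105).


Moduli 3, 7, 5 are pairwise coprime; by CRT there is a unique solution modulo M = 3 · 7 · 5 = 105.
Solve pairwise, accumulating the modulus:
  Start with x ≡ 1 (mod 3).
  Combine with x ≡ 5 (mod 7): since gcd(3, 7) = 1, we get a unique residue mod 21.
    Write x = 1 + 3·t and substitute into x ≡ 5 (mod 7): 3·t ≡ 5 − 1 = 4 (mod 7).
    The inverse of 3 mod 7 is 5 (since 3·5 = 15 = 2·7 + 1), so t ≡ 5·4 = 20 ≡ 6 (mod 7).
    Then x = 1 + 3·6 = 19, valid modulo lcm(3, 7) = 21: x ≡ 19 (mod 21).
  Combine with x ≡ 1 (mod 5): since gcd(21, 5) = 1, we get a unique residue mod 105.
    Write x = 19 + 21·t and substitute into x ≡ 1 (mod 5): 21·t ≡ 1 − 19 = -18 (mod 5).
    Reduce coefficients mod 5: 1·t ≡ 2 (mod 5).
    So t ≡ 2 (mod 5).
    Then x = 19 + 21·2 = 61, valid modulo lcm(21, 5) = 105: x ≡ 61 (mod 105).
Verify: 61 mod 3 = 1 ✓, 61 mod 7 = 5 ✓, 61 mod 5 = 1 ✓.

x ≡ 61 (mod 105).


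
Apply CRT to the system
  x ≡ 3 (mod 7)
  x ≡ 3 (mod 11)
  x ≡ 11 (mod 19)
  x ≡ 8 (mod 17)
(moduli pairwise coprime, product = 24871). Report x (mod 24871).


Product of moduli M = 7 · 11 · 19 · 17 = 24871.
Merge one congruence at a time:
  Start: x ≡ 3 (mod 7).
  Combine with x ≡ 3 (mod 11); new modulus lcm = 77.
    Write x = 3 + 7·t and substitute into x ≡ 3 (mod 11): 7·t ≡ 3 − 3 = 0 (mod 11).
    The inverse of 7 mod 11 is 8 (since 7·8 = 56 = 5·11 + 1), so t ≡ 8·0 = 0 ≡ 0 (mod 11).
    Then x = 3 + 7·0 = 3, valid modulo lcm(7, 11) = 77: x ≡ 3 (mod 77).
  Combine with x ≡ 11 (mod 19); new modulus lcm = 1463.
    Write x = 3 + 77·t and substitute into x ≡ 11 (mod 19): 77·t ≡ 11 − 3 = 8 (mod 19).
    Reduce coefficients mod 19: 1·t ≡ 8 (mod 19).
    So t ≡ 8 (mod 19).
    Then x = 3 + 77·8 = 619, valid modulo lcm(77, 19) = 1463: x ≡ 619 (mod 1463).
  Combine with x ≡ 8 (mod 17); new modulus lcm = 24871.
    Write x = 619 + 1463·t and substitute into x ≡ 8 (mod 17): 1463·t ≡ 8 − 619 = -611 (mod 17).
    Reduce coefficients mod 17: 1·t ≡ 1 (mod 17).
    So t ≡ 1 (mod 17).
    Then x = 619 + 1463·1 = 2082, valid modulo lcm(1463, 17) = 24871: x ≡ 2082 (mod 24871).
Verify against each original: 2082 mod 7 = 3, 2082 mod 11 = 3, 2082 mod 19 = 11, 2082 mod 17 = 8.

x ≡ 2082 (mod 24871).


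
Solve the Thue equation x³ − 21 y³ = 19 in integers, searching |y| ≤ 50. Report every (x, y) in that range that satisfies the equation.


The equation is x³ - 21y³ = 19. For fixed y, x³ = 21·y³ + 19, so a solution requires the RHS to be a perfect cube.
Strategy: iterate y from -50 to 50, compute RHS = 21·y³ + 19, and check whether it is a (positive or negative) perfect cube.
Check small values of y:
  y = 0: RHS = 19 is not a perfect cube.
  y = 1: RHS = 40 is not a perfect cube.
  y = -1: RHS = -2 is not a perfect cube.
  y = 2: RHS = 187 is not a perfect cube.
  y = -2: RHS = -149 is not a perfect cube.
  y = 3: RHS = 586 is not a perfect cube.
  y = -3: RHS = -548 is not a perfect cube.
Continuing the search up to |y| = 50 finds no solutions either.
No (x, y) in the scanned range satisfies the equation.

No integer solutions with |y| ≤ 50.


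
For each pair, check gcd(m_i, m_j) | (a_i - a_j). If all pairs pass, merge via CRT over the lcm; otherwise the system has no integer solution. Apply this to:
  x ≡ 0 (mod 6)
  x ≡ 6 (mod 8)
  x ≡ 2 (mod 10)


Moduli 6, 8, 10 are not pairwise coprime, so CRT works modulo lcm(m_i) when all pairwise compatibility conditions hold.
Pairwise compatibility: gcd(m_i, m_j) must divide a_i - a_j for every pair.
Merge one congruence at a time:
  Start: x ≡ 0 (mod 6).
  Combine with x ≡ 6 (mod 8): gcd(6, 8) = 2; 6 - 0 = 6, which IS divisible by 2, so compatible.
    Write x = 0 + 6·t and substitute into x ≡ 6 (mod 8): 6·t ≡ 6 − 0 = 6 (mod 8).
    Divide the congruence (and modulus) by g = 2: 3·t ≡ 3 (mod 4).
    The inverse of 3 mod 4 is 3 (since 3·3 = 9 = 2·4 + 1), so t ≡ 3·3 = 9 ≡ 1 (mod 4).
    Then x = 0 + 6·1 = 6, valid modulo lcm(6, 8) = 24: x ≡ 6 (mod 24).
  Combine with x ≡ 2 (mod 10): gcd(24, 10) = 2; 2 - 6 = -4, which IS divisible by 2, so compatible.
    Write x = 6 + 24·t and substitute into x ≡ 2 (mod 10): 24·t ≡ 2 − 6 = -4 (mod 10).
    Divide the congruence (and modulus) by g = 2: 12·t ≡ -2 (mod 5).
    Reduce coefficients mod 5: 2·t ≡ 3 (mod 5).
    The inverse of 2 mod 5 is 3 (since 2·3 = 6 = 1·5 + 1), so t ≡ 3·3 = 9 ≡ 4 (mod 5).
    Then x = 6 + 24·4 = 102, valid modulo lcm(24, 10) = 120: x ≡ 102 (mod 120).
Verify: 102 mod 6 = 0, 102 mod 8 = 6, 102 mod 10 = 2.

x ≡ 102 (mod 120).


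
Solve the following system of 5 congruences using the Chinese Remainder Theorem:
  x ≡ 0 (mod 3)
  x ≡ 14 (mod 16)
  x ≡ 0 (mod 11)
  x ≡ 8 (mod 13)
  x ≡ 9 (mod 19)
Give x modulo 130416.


Product of moduli M = 3 · 16 · 11 · 13 · 19 = 130416.
Merge one congruence at a time:
  Start: x ≡ 0 (mod 3).
  Combine with x ≡ 14 (mod 16); new modulus lcm = 48.
    Write x = 0 + 3·t and substitute into x ≡ 14 (mod 16): 3·t ≡ 14 − 0 = 14 (mod 16).
    The inverse of 3 mod 16 is 11 (since 3·11 = 33 = 2·16 + 1), so t ≡ 11·14 = 154 ≡ 10 (mod 16).
    Then x = 0 + 3·10 = 30, valid modulo lcm(3, 16) = 48: x ≡ 30 (mod 48).
  Combine with x ≡ 0 (mod 11); new modulus lcm = 528.
    Write x = 30 + 48·t and substitute into x ≡ 0 (mod 11): 48·t ≡ 0 − 30 = -30 (mod 11).
    Reduce coefficients mod 11: 4·t ≡ 3 (mod 11).
    The inverse of 4 mod 11 is 3 (since 4·3 = 12 = 1·11 + 1), so t ≡ 3·3 = 9 ≡ 9 (mod 11).
    Then x = 30 + 48·9 = 462, valid modulo lcm(48, 11) = 528: x ≡ 462 (mod 528).
  Combine with x ≡ 8 (mod 13); new modulus lcm = 6864.
    Write x = 462 + 528·t and substitute into x ≡ 8 (mod 13): 528·t ≡ 8 − 462 = -454 (mod 13).
    Reduce coefficients mod 13: 8·t ≡ 1 (mod 13).
    The inverse of 8 mod 13 is 5 (since 8·5 = 40 = 3·13 + 1), so t ≡ 5·1 = 5 ≡ 5 (mod 13).
    Then x = 462 + 528·5 = 3102, valid modulo lcm(528, 13) = 6864: x ≡ 3102 (mod 6864).
  Combine with x ≡ 9 (mod 19); new modulus lcm = 130416.
    Write x = 3102 + 6864·t and substitute into x ≡ 9 (mod 19): 6864·t ≡ 9 − 3102 = -3093 (mod 19).
    Reduce coefficients mod 19: 5·t ≡ 4 (mod 19).
    The inverse of 5 mod 19 is 4 (since 5·4 = 20 = 1·19 + 1), so t ≡ 4·4 = 16 ≡ 16 (mod 19).
    Then x = 3102 + 6864·16 = 112926, valid modulo lcm(6864, 19) = 130416: x ≡ 112926 (mod 130416).
Verify against each original: 112926 mod 3 = 0, 112926 mod 16 = 14, 112926 mod 11 = 0, 112926 mod 13 = 8, 112926 mod 19 = 9.

x ≡ 112926 (mod 130416).


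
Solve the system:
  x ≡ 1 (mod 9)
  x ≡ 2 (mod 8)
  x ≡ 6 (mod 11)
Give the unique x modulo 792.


Moduli 9, 8, 11 are pairwise coprime; by CRT there is a unique solution modulo M = 9 · 8 · 11 = 792.
Solve pairwise, accumulating the modulus:
  Start with x ≡ 1 (mod 9).
  Combine with x ≡ 2 (mod 8): since gcd(9, 8) = 1, we get a unique residue mod 72.
    Write x = 1 + 9·t and substitute into x ≡ 2 (mod 8): 9·t ≡ 2 − 1 = 1 (mod 8).
    Reduce coefficients mod 8: 1·t ≡ 1 (mod 8).
    So t ≡ 1 (mod 8).
    Then x = 1 + 9·1 = 10, valid modulo lcm(9, 8) = 72: x ≡ 10 (mod 72).
  Combine with x ≡ 6 (mod 11): since gcd(72, 11) = 1, we get a unique residue mod 792.
    Write x = 10 + 72·t and substitute into x ≡ 6 (mod 11): 72·t ≡ 6 − 10 = -4 (mod 11).
    Reduce coefficients mod 11: 6·t ≡ 7 (mod 11).
    The inverse of 6 mod 11 is 2 (since 6·2 = 12 = 1·11 + 1), so t ≡ 2·7 = 14 ≡ 3 (mod 11).
    Then x = 10 + 72·3 = 226, valid modulo lcm(72, 11) = 792: x ≡ 226 (mod 792).
Verify: 226 mod 9 = 1 ✓, 226 mod 8 = 2 ✓, 226 mod 11 = 6 ✓.

x ≡ 226 (mod 792).


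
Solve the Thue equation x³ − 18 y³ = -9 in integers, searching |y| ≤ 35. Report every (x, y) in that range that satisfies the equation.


The equation is x³ - 18y³ = -9. For fixed y, x³ = 18·y³ − 9, so a solution requires the RHS to be a perfect cube.
Strategy: iterate y from -35 to 35, compute RHS = 18·y³ − 9, and check whether it is a (positive or negative) perfect cube.
Check small values of y:
  y = 0: RHS = -9 is not a perfect cube.
  y = 1: RHS = 9 is not a perfect cube.
  y = -1: RHS = -27 = (-3)³ ⇒ x = -3 works.
  y = 2: RHS = 135 is not a perfect cube.
  y = -2: RHS = -153 is not a perfect cube.
  y = 3: RHS = 477 is not a perfect cube.
  y = -3: RHS = -495 is not a perfect cube.
Continuing the search up to |y| = 35 finds no further solutions beyond those listed.
Collected solutions: (-3, -1).

Solutions (with |y| ≤ 35): (-3, -1).


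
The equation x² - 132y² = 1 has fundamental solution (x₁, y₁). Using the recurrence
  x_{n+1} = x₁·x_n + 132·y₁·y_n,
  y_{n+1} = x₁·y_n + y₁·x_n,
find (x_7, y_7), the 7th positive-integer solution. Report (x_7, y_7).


Step 1: Find the fundamental solution (x₁, y₁) of x² - 132y² = 1.
  Expand √132 as a continued fraction. a₀ = ⌊√132⌋ = 11; iterate m_{k+1} = d_k·a_k − m_k, d_{k+1} = (132 − m_{k+1}²)/d_k, a_{k+1} = ⌊(a₀ + m_{k+1})/d_{k+1}⌋ (starting m₀ = 0, d₀ = 1), with convergents p_k = a_k·p_{k-1} + p_{k-2}, q_k = a_k·q_{k-1} + q_{k-2} (p₋₁ = 1, q₋₁ = 0):
  k = 0: a₀ = 11; p₀/q₀ = 11/1; p₀² − 132·q₀² = 121 − 132 = -11.
  k = 1: m = 11, d = 11, a = ⌊(11 + 11)/11⌋ = 2; p/q = (2·11 + 1)/(2·1 + 0) = 23/2; p² − 132·q² = 529 − 528 = 1.
  The first convergent with p² − 132·q² = 1 gives the fundamental solution (x₁, y₁) = (23, 2).
Step 2: Apply the recurrence (x_{n+1}, y_{n+1}) = (x₁x_n + 132y₁y_n, x₁y_n + y₁x_n) repeatedly.
  From (x_1, y_1) = (23, 2): x_2 = 23·23 + 132·2·2 = 1057; y_2 = 23·2 + 2·23 = 92.
  From (x_2, y_2) = (1057, 92): x_3 = 23·1057 + 132·2·92 = 48599; y_3 = 23·92 + 2·1057 = 4230.
  From (x_3, y_3) = (48599, 4230): x_4 = 23·48599 + 132·2·4230 = 2234497; y_4 = 23·4230 + 2·48599 = 194488.
  From (x_4, y_4) = (2234497, 194488): x_5 = 23·2234497 + 132·2·194488 = 102738263; y_5 = 23·194488 + 2·2234497 = 8942218.
  From (x_5, y_5) = (102738263, 8942218): x_6 = 23·102738263 + 132·2·8942218 = 4723725601; y_6 = 23·8942218 + 2·102738263 = 411147540.
  From (x_6, y_6) = (4723725601, 411147540): x_7 = 23·4723725601 + 132·2·411147540 = 217188639383; y_7 = 23·411147540 + 2·4723725601 = 18903844622.
Step 3: Verify x_7² - 132·y_7² = 47170905077038818620689 - 47170905077038818620688 = 1 (should be 1). ✓

(x_1, y_1) = (23, 2); (x_7, y_7) = (217188639383, 18903844622).


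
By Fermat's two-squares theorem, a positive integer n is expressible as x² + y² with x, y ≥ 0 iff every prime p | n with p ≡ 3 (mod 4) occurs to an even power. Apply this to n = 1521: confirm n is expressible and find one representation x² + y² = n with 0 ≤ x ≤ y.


Step 1: Factor n = 1521 = 3^2 · 13^2.
Step 2: Check the mod-4 condition on each prime factor: 3 ≡ 3 (mod 4), exponent 2 (must be even); 13 ≡ 1 (mod 4), exponent 2.
All primes ≡ 3 (mod 4) appear to even exponent (or don't appear), so by the two-squares theorem n IS expressible as a sum of two squares.
Step 3: Build a representation. Group n = k² · m with k = 3 and m = 13 · 13 = 169 (a product of primes ≡ 1 (mod 4)); a representation of m scales to one of n via (k·x)² + (k·y)² = k²(x² + y²). Each prime p ≡ 1 (mod 4) is itself a sum of two squares; find a² by testing p − a² for a perfect square:
  13: 13 − 1² = 12, 13 − 2² = 9 = 3² ⇒ 13 = 2² + 3².
  Combine using the Brahmagupta–Fibonacci identity (a² + b²)(c² + d²) = (ac − bd)² + (ad + bc)² = (ac + bd)² + (ad − bc)²:
  13 · 13 = 169: from (2² + 3²)(2² + 3²), take (2·2 − 3·3, 2·3 + 3·2) = (4 − 9, 6 + 6) = (-5, 12); dropping signs (only squares matter) gives (5, 12); check 5² + 12² = 25 + 144 = 169 ✓.
  Scale by k = 3: (3·5, 3·12) = (15, 36).
Step 4: Order so x ≤ y and verify: 15² + 36² = 225 + 1296 = 1521 = n. ✓

n = 1521 = 15² + 36² (one valid representation with x ≤ y).


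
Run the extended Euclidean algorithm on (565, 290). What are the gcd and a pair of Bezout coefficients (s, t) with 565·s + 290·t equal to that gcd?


Euclidean algorithm on (565, 290) — divide until remainder is 0:
  565 = 1 · 290 + 275
  290 = 1 · 275 + 15
  275 = 18 · 15 + 5
  15 = 3 · 5 + 0
gcd(565, 290) = 5.
Track Bezout coefficients alongside the remainders: start with r₀ = 565 = a·1 + b·0 (s = 1, t = 0) and r₁ = 290 = a·0 + b·1 (s = 0, t = 1); each new remainder r_{k+1} = r_{k-1} − q_k·r_k inherits s_{k+1} = s_{k-1} − q_k·s_k, t_{k+1} = t_{k-1} − q_k·t_k, so r_k = a·s_k + b·t_k at every step:
  q = 1: r = 275, s = 1 − 1·0 = 1, t = 0 − 1·1 = -1  (check: 565·1 + 290·(-1) = 275)
  q = 1: r = 15, s = 0 − 1·1 = -1, t = 1 − 1·(-1) = 2  (check: 565·(-1) + 290·2 = 15)
  q = 18: r = 5, s = 1 − 18·(-1) = 19, t = -1 − 18·2 = -37  (check: 565·19 + 290·(-37) = 5)
The row with r = 5 (the gcd) gives the Bezout coefficients s = 19, t = -37.
Result: 565 · (19) + 290 · (-37) = 5.

gcd(565, 290) = 5; s = 19, t = -37 (check: 565·19 + 290·(-37) = 5).


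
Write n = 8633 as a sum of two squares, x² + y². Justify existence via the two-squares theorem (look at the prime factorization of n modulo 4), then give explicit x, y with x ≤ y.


Step 1: Factor n = 8633 = 89 · 97.
Step 2: Check the mod-4 condition on each prime factor: 89 ≡ 1 (mod 4), exponent 1; 97 ≡ 1 (mod 4), exponent 1.
All primes ≡ 3 (mod 4) appear to even exponent (or don't appear), so by the two-squares theorem n IS expressible as a sum of two squares.
Step 3: Build a representation. Here n = 89 · 97 is a product of primes ≡ 1 (mod 4). Each prime p ≡ 1 (mod 4) is itself a sum of two squares; find a² by testing p − a² for a perfect square:
  89: 89 − 1² = 88, 89 − 2² = 85, 89 − 3² = 80, 89 − 4² = 73, 89 − 5² = 64 = 8² ⇒ 89 = 5² + 8².
  97: 97 − 1² = 96, 97 − 2² = 93, 97 − 3² = 88, 97 − 4² = 81 = 9² ⇒ 97 = 4² + 9².
  Combine using the Brahmagupta–Fibonacci identity (a² + b²)(c² + d²) = (ac − bd)² + (ad + bc)² = (ac + bd)² + (ad − bc)²:
  89 · 97 = 8633: from (5² + 8²)(4² + 9²), take (5·4 − 8·9, 5·9 + 8·4) = (20 − 72, 45 + 32) = (-52, 77); dropping signs (only squares matter) gives (52, 77); check 52² + 77² = 2704 + 5929 = 8633 ✓.
Step 4: Order so x ≤ y and verify: 52² + 77² = 2704 + 5929 = 8633 = n. ✓

n = 8633 = 52² + 77² (one valid representation with x ≤ y).


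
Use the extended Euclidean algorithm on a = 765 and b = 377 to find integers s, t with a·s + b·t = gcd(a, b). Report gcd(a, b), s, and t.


Euclidean algorithm on (765, 377) — divide until remainder is 0:
  765 = 2 · 377 + 11
  377 = 34 · 11 + 3
  11 = 3 · 3 + 2
  3 = 1 · 2 + 1
  2 = 2 · 1 + 0
gcd(765, 377) = 1.
Track Bezout coefficients alongside the remainders: start with r₀ = 765 = a·1 + b·0 (s = 1, t = 0) and r₁ = 377 = a·0 + b·1 (s = 0, t = 1); each new remainder r_{k+1} = r_{k-1} − q_k·r_k inherits s_{k+1} = s_{k-1} − q_k·s_k, t_{k+1} = t_{k-1} − q_k·t_k, so r_k = a·s_k + b·t_k at every step:
  q = 2: r = 11, s = 1 − 2·0 = 1, t = 0 − 2·1 = -2  (check: 765·1 + 377·(-2) = 11)
  q = 34: r = 3, s = 0 − 34·1 = -34, t = 1 − 34·(-2) = 69  (check: 765·(-34) + 377·69 = 3)
  q = 3: r = 2, s = 1 − 3·(-34) = 103, t = -2 − 3·69 = -209  (check: 765·103 + 377·(-209) = 2)
  q = 1: r = 1, s = -34 − 1·103 = -137, t = 69 − 1·(-209) = 278  (check: 765·(-137) + 377·278 = 1)
The row with r = 1 (the gcd) gives the Bezout coefficients s = -137, t = 278.
Result: 765 · (-137) + 377 · (278) = 1.

gcd(765, 377) = 1; s = -137, t = 278 (check: 765·(-137) + 377·278 = 1).


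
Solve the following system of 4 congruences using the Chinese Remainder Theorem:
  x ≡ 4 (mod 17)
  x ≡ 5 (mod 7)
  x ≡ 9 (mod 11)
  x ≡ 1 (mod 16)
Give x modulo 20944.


Product of moduli M = 17 · 7 · 11 · 16 = 20944.
Merge one congruence at a time:
  Start: x ≡ 4 (mod 17).
  Combine with x ≡ 5 (mod 7); new modulus lcm = 119.
    Write x = 4 + 17·t and substitute into x ≡ 5 (mod 7): 17·t ≡ 5 − 4 = 1 (mod 7).
    Reduce coefficients mod 7: 3·t ≡ 1 (mod 7).
    The inverse of 3 mod 7 is 5 (since 3·5 = 15 = 2·7 + 1), so t ≡ 5·1 = 5 ≡ 5 (mod 7).
    Then x = 4 + 17·5 = 89, valid modulo lcm(17, 7) = 119: x ≡ 89 (mod 119).
  Combine with x ≡ 9 (mod 11); new modulus lcm = 1309.
    Write x = 89 + 119·t and substitute into x ≡ 9 (mod 11): 119·t ≡ 9 − 89 = -80 (mod 11).
    Reduce coefficients mod 11: 9·t ≡ 8 (mod 11).
    The inverse of 9 mod 11 is 5 (since 9·5 = 45 = 4·11 + 1), so t ≡ 5·8 = 40 ≡ 7 (mod 11).
    Then x = 89 + 119·7 = 922, valid modulo lcm(119, 11) = 1309: x ≡ 922 (mod 1309).
  Combine with x ≡ 1 (mod 16); new modulus lcm = 20944.
    Write x = 922 + 1309·t and substitute into x ≡ 1 (mod 16): 1309·t ≡ 1 − 922 = -921 (mod 16).
    Reduce coefficients mod 16: 13·t ≡ 7 (mod 16).
    The inverse of 13 mod 16 is 5 (since 13·5 = 65 = 4·16 + 1), so t ≡ 5·7 = 35 ≡ 3 (mod 16).
    Then x = 922 + 1309·3 = 4849, valid modulo lcm(1309, 16) = 20944: x ≡ 4849 (mod 20944).
Verify against each original: 4849 mod 17 = 4, 4849 mod 7 = 5, 4849 mod 11 = 9, 4849 mod 16 = 1.

x ≡ 4849 (mod 20944).


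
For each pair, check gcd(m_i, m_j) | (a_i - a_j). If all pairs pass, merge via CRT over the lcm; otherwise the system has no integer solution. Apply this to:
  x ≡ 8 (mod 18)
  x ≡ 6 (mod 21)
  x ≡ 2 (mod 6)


Moduli 18, 21, 6 are not pairwise coprime, so CRT works modulo lcm(m_i) when all pairwise compatibility conditions hold.
Pairwise compatibility: gcd(m_i, m_j) must divide a_i - a_j for every pair.
Merge one congruence at a time:
  Start: x ≡ 8 (mod 18).
  Combine with x ≡ 6 (mod 21): gcd(18, 21) = 3, and 6 - 8 = -2 is NOT divisible by 3.
    ⇒ system is inconsistent (no integer solution).

No solution (the system is inconsistent).


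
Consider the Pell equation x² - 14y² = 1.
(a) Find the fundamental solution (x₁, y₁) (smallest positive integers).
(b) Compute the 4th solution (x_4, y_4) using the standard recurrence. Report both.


Step 1: Find the fundamental solution (x₁, y₁) of x² - 14y² = 1.
  Expand √14 as a continued fraction. a₀ = ⌊√14⌋ = 3; iterate m_{k+1} = d_k·a_k − m_k, d_{k+1} = (14 − m_{k+1}²)/d_k, a_{k+1} = ⌊(a₀ + m_{k+1})/d_{k+1}⌋ (starting m₀ = 0, d₀ = 1), with convergents p_k = a_k·p_{k-1} + p_{k-2}, q_k = a_k·q_{k-1} + q_{k-2} (p₋₁ = 1, q₋₁ = 0):
  k = 0: a₀ = 3; p₀/q₀ = 3/1; p₀² − 14·q₀² = 9 − 14 = -5.
  k = 1: m = 3, d = 5, a = ⌊(3 + 3)/5⌋ = 1; p/q = (1·3 + 1)/(1·1 + 0) = 4/1; p² − 14·q² = 16 − 14 = 2.
  k = 2: m = 2, d = 2, a = ⌊(3 + 2)/2⌋ = 2; p/q = (2·4 + 3)/(2·1 + 1) = 11/3; p² − 14·q² = 121 − 126 = -5.
  k = 3: m = 2, d = 5, a = ⌊(3 + 2)/5⌋ = 1; p/q = (1·11 + 4)/(1·3 + 1) = 15/4; p² − 14·q² = 225 − 224 = 1.
  The first convergent with p² − 14·q² = 1 gives the fundamental solution (x₁, y₁) = (15, 4).
Step 2: Apply the recurrence (x_{n+1}, y_{n+1}) = (x₁x_n + 14y₁y_n, x₁y_n + y₁x_n) repeatedly.
  From (x_1, y_1) = (15, 4): x_2 = 15·15 + 14·4·4 = 449; y_2 = 15·4 + 4·15 = 120.
  From (x_2, y_2) = (449, 120): x_3 = 15·449 + 14·4·120 = 13455; y_3 = 15·120 + 4·449 = 3596.
  From (x_3, y_3) = (13455, 3596): x_4 = 15·13455 + 14·4·3596 = 403201; y_4 = 15·3596 + 4·13455 = 107760.
Step 3: Verify x_4² - 14·y_4² = 162571046401 - 162571046400 = 1 (should be 1). ✓

(x_1, y_1) = (15, 4); (x_4, y_4) = (403201, 107760).


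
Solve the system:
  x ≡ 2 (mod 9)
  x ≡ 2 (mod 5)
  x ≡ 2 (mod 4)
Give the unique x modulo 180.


Moduli 9, 5, 4 are pairwise coprime; by CRT there is a unique solution modulo M = 9 · 5 · 4 = 180.
Solve pairwise, accumulating the modulus:
  Start with x ≡ 2 (mod 9).
  Combine with x ≡ 2 (mod 5): since gcd(9, 5) = 1, we get a unique residue mod 45.
    Write x = 2 + 9·t and substitute into x ≡ 2 (mod 5): 9·t ≡ 2 − 2 = 0 (mod 5).
    Reduce coefficients mod 5: 4·t ≡ 0 (mod 5).
    The inverse of 4 mod 5 is 4 (since 4·4 = 16 = 3·5 + 1), so t ≡ 4·0 = 0 ≡ 0 (mod 5).
    Then x = 2 + 9·0 = 2, valid modulo lcm(9, 5) = 45: x ≡ 2 (mod 45).
  Combine with x ≡ 2 (mod 4): since gcd(45, 4) = 1, we get a unique residue mod 180.
    Write x = 2 + 45·t and substitute into x ≡ 2 (mod 4): 45·t ≡ 2 − 2 = 0 (mod 4).
    Reduce coefficients mod 4: 1·t ≡ 0 (mod 4).
    So t ≡ 0 (mod 4).
    Then x = 2 + 45·0 = 2, valid modulo lcm(45, 4) = 180: x ≡ 2 (mod 180).
Verify: 2 mod 9 = 2 ✓, 2 mod 5 = 2 ✓, 2 mod 4 = 2 ✓.

x ≡ 2 (mod 180).
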